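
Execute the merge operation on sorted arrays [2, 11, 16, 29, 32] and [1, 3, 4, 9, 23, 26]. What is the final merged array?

Merging process:

Compare 2 vs 1: take 1 from right. Merged: [1]
Compare 2 vs 3: take 2 from left. Merged: [1, 2]
Compare 11 vs 3: take 3 from right. Merged: [1, 2, 3]
Compare 11 vs 4: take 4 from right. Merged: [1, 2, 3, 4]
Compare 11 vs 9: take 9 from right. Merged: [1, 2, 3, 4, 9]
Compare 11 vs 23: take 11 from left. Merged: [1, 2, 3, 4, 9, 11]
Compare 16 vs 23: take 16 from left. Merged: [1, 2, 3, 4, 9, 11, 16]
Compare 29 vs 23: take 23 from right. Merged: [1, 2, 3, 4, 9, 11, 16, 23]
Compare 29 vs 26: take 26 from right. Merged: [1, 2, 3, 4, 9, 11, 16, 23, 26]
Append remaining from left: [29, 32]. Merged: [1, 2, 3, 4, 9, 11, 16, 23, 26, 29, 32]

Final merged array: [1, 2, 3, 4, 9, 11, 16, 23, 26, 29, 32]
Total comparisons: 9

The merged array is [1, 2, 3, 4, 9, 11, 16, 23, 26, 29, 32], requiring 9 comparisons. The merge step runs in O(n) time where n is the total number of elements.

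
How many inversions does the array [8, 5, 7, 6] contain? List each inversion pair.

Finding inversions in [8, 5, 7, 6]:

(0, 1): arr[0]=8 > arr[1]=5
(0, 2): arr[0]=8 > arr[2]=7
(0, 3): arr[0]=8 > arr[3]=6
(2, 3): arr[2]=7 > arr[3]=6

Total inversions: 4

The array has 4 inversion(s): (0,1), (0,2), (0,3), (2,3). Each pair (i,j) satisfies i < j and arr[i] > arr[j].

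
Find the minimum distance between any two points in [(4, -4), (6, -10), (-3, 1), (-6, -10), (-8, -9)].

Computing all pairwise distances among 5 points:

d((4, -4), (6, -10)) = 6.3246
d((4, -4), (-3, 1)) = 8.6023
d((4, -4), (-6, -10)) = 11.6619
d((4, -4), (-8, -9)) = 13.0
d((6, -10), (-3, 1)) = 14.2127
d((6, -10), (-6, -10)) = 12.0
d((6, -10), (-8, -9)) = 14.0357
d((-3, 1), (-6, -10)) = 11.4018
d((-3, 1), (-8, -9)) = 11.1803
d((-6, -10), (-8, -9)) = 2.2361 <-- minimum

Closest pair: (-6, -10) and (-8, -9) with distance 2.2361

The closest pair is (-6, -10) and (-8, -9) with Euclidean distance 2.2361. For 5 points, brute-force pairwise comparison is shown above. For large n, the divide-and-conquer algorithm (sort by x, recurse on halves, check the dividing strip) achieves O(n log n).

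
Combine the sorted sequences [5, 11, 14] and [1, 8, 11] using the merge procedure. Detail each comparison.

Merging process:

Compare 5 vs 1: take 1 from right. Merged: [1]
Compare 5 vs 8: take 5 from left. Merged: [1, 5]
Compare 11 vs 8: take 8 from right. Merged: [1, 5, 8]
Compare 11 vs 11: take 11 from left. Merged: [1, 5, 8, 11]
Compare 14 vs 11: take 11 from right. Merged: [1, 5, 8, 11, 11]
Append remaining from left: [14]. Merged: [1, 5, 8, 11, 11, 14]

Final merged array: [1, 5, 8, 11, 11, 14]
Total comparisons: 5

The merged array is [1, 5, 8, 11, 11, 14], requiring 5 comparisons. The merge step runs in O(n) time where n is the total number of elements.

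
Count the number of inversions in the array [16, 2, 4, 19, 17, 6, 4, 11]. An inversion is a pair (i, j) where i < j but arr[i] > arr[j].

Finding inversions in [16, 2, 4, 19, 17, 6, 4, 11]:

(0, 1): arr[0]=16 > arr[1]=2
(0, 2): arr[0]=16 > arr[2]=4
(0, 5): arr[0]=16 > arr[5]=6
(0, 6): arr[0]=16 > arr[6]=4
(0, 7): arr[0]=16 > arr[7]=11
(3, 4): arr[3]=19 > arr[4]=17
(3, 5): arr[3]=19 > arr[5]=6
(3, 6): arr[3]=19 > arr[6]=4
(3, 7): arr[3]=19 > arr[7]=11
(4, 5): arr[4]=17 > arr[5]=6
(4, 6): arr[4]=17 > arr[6]=4
(4, 7): arr[4]=17 > arr[7]=11
(5, 6): arr[5]=6 > arr[6]=4

Total inversions: 13

The array has 13 inversion(s): (0,1), (0,2), (0,5), (0,6), (0,7), (3,4), (3,5), (3,6), (3,7), (4,5), (4,6), (4,7), (5,6). Each pair (i,j) satisfies i < j and arr[i] > arr[j].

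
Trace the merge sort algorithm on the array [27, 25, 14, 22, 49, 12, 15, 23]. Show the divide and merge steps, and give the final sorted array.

Merge sort trace:

Split: [27, 25, 14, 22, 49, 12, 15, 23] -> [27, 25, 14, 22] and [49, 12, 15, 23]
  Split: [27, 25, 14, 22] -> [27, 25] and [14, 22]
    Split: [27, 25] -> [27] and [25]
    Merge: [27] + [25] -> [25, 27]
    Split: [14, 22] -> [14] and [22]
    Merge: [14] + [22] -> [14, 22]
  Merge: [25, 27] + [14, 22] -> [14, 22, 25, 27]
  Split: [49, 12, 15, 23] -> [49, 12] and [15, 23]
    Split: [49, 12] -> [49] and [12]
    Merge: [49] + [12] -> [12, 49]
    Split: [15, 23] -> [15] and [23]
    Merge: [15] + [23] -> [15, 23]
  Merge: [12, 49] + [15, 23] -> [12, 15, 23, 49]
Merge: [14, 22, 25, 27] + [12, 15, 23, 49] -> [12, 14, 15, 22, 23, 25, 27, 49]

Final sorted array: [12, 14, 15, 22, 23, 25, 27, 49]

The merge sort proceeds by recursively splitting the array and merging sorted halves.
After all merges, the sorted array is [12, 14, 15, 22, 23, 25, 27, 49].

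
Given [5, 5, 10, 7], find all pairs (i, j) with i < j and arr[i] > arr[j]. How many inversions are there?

Finding inversions in [5, 5, 10, 7]:

(2, 3): arr[2]=10 > arr[3]=7

Total inversions: 1

The array has 1 inversion(s): (2,3). Each pair (i,j) satisfies i < j and arr[i] > arr[j].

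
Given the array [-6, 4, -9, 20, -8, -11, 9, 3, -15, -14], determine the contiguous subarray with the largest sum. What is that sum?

Using Kadane's algorithm on [-6, 4, -9, 20, -8, -11, 9, 3, -15, -14]:

Scanning through the array:
Position 1 (value 4): max_ending_here = 4, max_so_far = 4
Position 2 (value -9): max_ending_here = -5, max_so_far = 4
Position 3 (value 20): max_ending_here = 20, max_so_far = 20
Position 4 (value -8): max_ending_here = 12, max_so_far = 20
Position 5 (value -11): max_ending_here = 1, max_so_far = 20
Position 6 (value 9): max_ending_here = 10, max_so_far = 20
Position 7 (value 3): max_ending_here = 13, max_so_far = 20
Position 8 (value -15): max_ending_here = -2, max_so_far = 20
Position 9 (value -14): max_ending_here = -14, max_so_far = 20

Maximum subarray: [20]
Maximum sum: 20

The maximum subarray is [20] with sum 20. This subarray runs from index 3 to index 3.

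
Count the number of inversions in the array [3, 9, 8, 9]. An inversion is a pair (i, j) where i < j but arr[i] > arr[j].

Finding inversions in [3, 9, 8, 9]:

(1, 2): arr[1]=9 > arr[2]=8

Total inversions: 1

The array has 1 inversion(s): (1,2). Each pair (i,j) satisfies i < j and arr[i] > arr[j].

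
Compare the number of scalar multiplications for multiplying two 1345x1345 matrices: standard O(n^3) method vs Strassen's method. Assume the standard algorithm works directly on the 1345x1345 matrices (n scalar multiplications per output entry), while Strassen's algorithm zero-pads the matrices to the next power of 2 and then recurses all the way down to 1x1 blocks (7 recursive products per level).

Matrix multiplication for 1345x1345 matrices:

Strassen's algorithm requires power-of-2 dimensions. Pad 1345x1345 to 2048x2048 (next power of 2).

Standard algorithm: 1345^3 = 2433138625 multiplications
Strassen's algorithm: 7^(log2(2048)) = 7^11 = 1977326743 multiplications
Savings: 2433138625 - 1977326743 = 455811882 multiplications

Standard: 2433138625 multiplications (1345^3). Strassen: 1977326743 multiplications (7^11, after padding to 2048x2048). Strassen reduces 8 recursive multiplications to 7 at each level.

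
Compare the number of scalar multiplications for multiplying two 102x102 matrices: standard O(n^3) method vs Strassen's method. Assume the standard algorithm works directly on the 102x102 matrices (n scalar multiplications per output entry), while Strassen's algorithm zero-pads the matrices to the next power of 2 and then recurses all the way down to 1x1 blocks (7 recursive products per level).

Matrix multiplication for 102x102 matrices:

Strassen's algorithm requires power-of-2 dimensions. Pad 102x102 to 128x128 (next power of 2).

Standard algorithm: 102^3 = 1061208 multiplications
Strassen's algorithm: 7^(log2(128)) = 7^7 = 823543 multiplications
Savings: 1061208 - 823543 = 237665 multiplications

Standard: 1061208 multiplications (102^3). Strassen: 823543 multiplications (7^7, after padding to 128x128). Strassen reduces 8 recursive multiplications to 7 at each level.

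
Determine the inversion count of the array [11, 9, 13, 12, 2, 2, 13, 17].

Finding inversions in [11, 9, 13, 12, 2, 2, 13, 17]:

(0, 1): arr[0]=11 > arr[1]=9
(0, 4): arr[0]=11 > arr[4]=2
(0, 5): arr[0]=11 > arr[5]=2
(1, 4): arr[1]=9 > arr[4]=2
(1, 5): arr[1]=9 > arr[5]=2
(2, 3): arr[2]=13 > arr[3]=12
(2, 4): arr[2]=13 > arr[4]=2
(2, 5): arr[2]=13 > arr[5]=2
(3, 4): arr[3]=12 > arr[4]=2
(3, 5): arr[3]=12 > arr[5]=2

Total inversions: 10

The array has 10 inversion(s): (0,1), (0,4), (0,5), (1,4), (1,5), (2,3), (2,4), (2,5), (3,4), (3,5). Each pair (i,j) satisfies i < j and arr[i] > arr[j].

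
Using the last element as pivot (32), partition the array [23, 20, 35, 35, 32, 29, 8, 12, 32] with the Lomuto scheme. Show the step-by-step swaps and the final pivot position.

Lomuto partition with pivot = 32:

Initial array: [23, 20, 35, 35, 32, 29, 8, 12, 32]

arr[0]=23 <= 32: swap with position 0, array becomes [23, 20, 35, 35, 32, 29, 8, 12, 32]
arr[1]=20 <= 32: swap with position 1, array becomes [23, 20, 35, 35, 32, 29, 8, 12, 32]
arr[2]=35 > 32: no swap
arr[3]=35 > 32: no swap
arr[4]=32 <= 32: swap with position 2, array becomes [23, 20, 32, 35, 35, 29, 8, 12, 32]
arr[5]=29 <= 32: swap with position 3, array becomes [23, 20, 32, 29, 35, 35, 8, 12, 32]
arr[6]=8 <= 32: swap with position 4, array becomes [23, 20, 32, 29, 8, 35, 35, 12, 32]
arr[7]=12 <= 32: swap with position 5, array becomes [23, 20, 32, 29, 8, 12, 35, 35, 32]

Place pivot at position 6: [23, 20, 32, 29, 8, 12, 32, 35, 35]
Pivot position: 6

After partitioning with pivot 32, the array becomes [23, 20, 32, 29, 8, 12, 32, 35, 35]. The pivot is placed at index 6. All elements to the left of the pivot are <= 32, and all elements to the right are > 32.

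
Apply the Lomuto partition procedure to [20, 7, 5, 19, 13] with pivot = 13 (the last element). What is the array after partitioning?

Lomuto partition with pivot = 13:

Initial array: [20, 7, 5, 19, 13]

arr[0]=20 > 13: no swap
arr[1]=7 <= 13: swap with position 0, array becomes [7, 20, 5, 19, 13]
arr[2]=5 <= 13: swap with position 1, array becomes [7, 5, 20, 19, 13]
arr[3]=19 > 13: no swap

Place pivot at position 2: [7, 5, 13, 19, 20]
Pivot position: 2

After partitioning with pivot 13, the array becomes [7, 5, 13, 19, 20]. The pivot is placed at index 2. All elements to the left of the pivot are <= 13, and all elements to the right are > 13.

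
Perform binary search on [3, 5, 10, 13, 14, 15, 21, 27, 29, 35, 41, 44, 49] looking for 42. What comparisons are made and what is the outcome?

Binary search for 42 in [3, 5, 10, 13, 14, 15, 21, 27, 29, 35, 41, 44, 49]:

lo=0, hi=12, mid=6, arr[mid]=21 -> 21 < 42, search right half
lo=7, hi=12, mid=9, arr[mid]=35 -> 35 < 42, search right half
lo=10, hi=12, mid=11, arr[mid]=44 -> 44 > 42, search left half
lo=10, hi=10, mid=10, arr[mid]=41 -> 41 < 42, search right half
lo=11 > hi=10, target 42 not found

Binary search determines that 42 is not in the array after 4 comparisons. The search space was exhausted without finding the target.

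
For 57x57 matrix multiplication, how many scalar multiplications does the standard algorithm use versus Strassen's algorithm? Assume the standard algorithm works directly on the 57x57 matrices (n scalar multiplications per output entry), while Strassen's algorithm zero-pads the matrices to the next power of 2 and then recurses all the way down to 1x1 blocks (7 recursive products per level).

Matrix multiplication for 57x57 matrices:

Strassen's algorithm requires power-of-2 dimensions. Pad 57x57 to 64x64 (next power of 2).

Standard algorithm: 57^3 = 185193 multiplications
Strassen's algorithm: 7^(log2(64)) = 7^6 = 117649 multiplications
Savings: 185193 - 117649 = 67544 multiplications

Standard: 185193 multiplications (57^3). Strassen: 117649 multiplications (7^6, after padding to 64x64). Strassen reduces 8 recursive multiplications to 7 at each level.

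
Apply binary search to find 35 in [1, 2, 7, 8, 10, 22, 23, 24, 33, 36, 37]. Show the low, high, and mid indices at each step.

Binary search for 35 in [1, 2, 7, 8, 10, 22, 23, 24, 33, 36, 37]:

lo=0, hi=10, mid=5, arr[mid]=22 -> 22 < 35, search right half
lo=6, hi=10, mid=8, arr[mid]=33 -> 33 < 35, search right half
lo=9, hi=10, mid=9, arr[mid]=36 -> 36 > 35, search left half
lo=9 > hi=8, target 35 not found

Binary search determines that 35 is not in the array after 3 comparisons. The search space was exhausted without finding the target.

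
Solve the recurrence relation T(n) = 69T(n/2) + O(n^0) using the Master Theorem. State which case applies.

Master Theorem for T(n) = 69T(n/2) + O(n^0):

a = 69, b = 2, c = 0
log_b(a) = log_2(69) = 6.1085

Case 1: c = 0 < log_2(69) = 6.1085
T(n) = O(n^(log_2 69))

For T(n) = 69T(n/2) + O(n^0): log_2(69) = 6.1085. This is Case 1 of the Master Theorem (c < log_b(a), work dominated by leaves), giving O(n^(log_2 69)).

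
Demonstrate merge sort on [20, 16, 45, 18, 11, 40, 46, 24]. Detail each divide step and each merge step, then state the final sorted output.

Merge sort trace:

Split: [20, 16, 45, 18, 11, 40, 46, 24] -> [20, 16, 45, 18] and [11, 40, 46, 24]
  Split: [20, 16, 45, 18] -> [20, 16] and [45, 18]
    Split: [20, 16] -> [20] and [16]
    Merge: [20] + [16] -> [16, 20]
    Split: [45, 18] -> [45] and [18]
    Merge: [45] + [18] -> [18, 45]
  Merge: [16, 20] + [18, 45] -> [16, 18, 20, 45]
  Split: [11, 40, 46, 24] -> [11, 40] and [46, 24]
    Split: [11, 40] -> [11] and [40]
    Merge: [11] + [40] -> [11, 40]
    Split: [46, 24] -> [46] and [24]
    Merge: [46] + [24] -> [24, 46]
  Merge: [11, 40] + [24, 46] -> [11, 24, 40, 46]
Merge: [16, 18, 20, 45] + [11, 24, 40, 46] -> [11, 16, 18, 20, 24, 40, 45, 46]

Final sorted array: [11, 16, 18, 20, 24, 40, 45, 46]

The merge sort proceeds by recursively splitting the array and merging sorted halves.
After all merges, the sorted array is [11, 16, 18, 20, 24, 40, 45, 46].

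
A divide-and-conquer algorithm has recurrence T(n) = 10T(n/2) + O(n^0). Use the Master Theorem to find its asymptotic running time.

Master Theorem for T(n) = 10T(n/2) + O(n^0):

a = 10, b = 2, c = 0
log_b(a) = log_2(10) = 3.3219

Case 1: c = 0 < log_2(10) = 3.3219
T(n) = O(n^(log_2 10))

For T(n) = 10T(n/2) + O(n^0): log_2(10) = 3.3219. This is Case 1 of the Master Theorem (c < log_b(a), work dominated by leaves), giving O(n^(log_2 10)).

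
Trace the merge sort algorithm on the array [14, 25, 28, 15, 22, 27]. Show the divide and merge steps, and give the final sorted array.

Merge sort trace:

Split: [14, 25, 28, 15, 22, 27] -> [14, 25, 28] and [15, 22, 27]
  Split: [14, 25, 28] -> [14] and [25, 28]
    Split: [25, 28] -> [25] and [28]
    Merge: [25] + [28] -> [25, 28]
  Merge: [14] + [25, 28] -> [14, 25, 28]
  Split: [15, 22, 27] -> [15] and [22, 27]
    Split: [22, 27] -> [22] and [27]
    Merge: [22] + [27] -> [22, 27]
  Merge: [15] + [22, 27] -> [15, 22, 27]
Merge: [14, 25, 28] + [15, 22, 27] -> [14, 15, 22, 25, 27, 28]

Final sorted array: [14, 15, 22, 25, 27, 28]

The merge sort proceeds by recursively splitting the array and merging sorted halves.
After all merges, the sorted array is [14, 15, 22, 25, 27, 28].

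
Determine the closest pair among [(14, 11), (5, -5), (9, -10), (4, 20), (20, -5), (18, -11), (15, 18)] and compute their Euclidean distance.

Computing all pairwise distances among 7 points:

d((14, 11), (5, -5)) = 18.3576
d((14, 11), (9, -10)) = 21.587
d((14, 11), (4, 20)) = 13.4536
d((14, 11), (20, -5)) = 17.088
d((14, 11), (18, -11)) = 22.3607
d((14, 11), (15, 18)) = 7.0711
d((5, -5), (9, -10)) = 6.4031
d((5, -5), (4, 20)) = 25.02
d((5, -5), (20, -5)) = 15.0
d((5, -5), (18, -11)) = 14.3178
d((5, -5), (15, 18)) = 25.0799
d((9, -10), (4, 20)) = 30.4138
d((9, -10), (20, -5)) = 12.083
d((9, -10), (18, -11)) = 9.0554
d((9, -10), (15, 18)) = 28.6356
d((4, 20), (20, -5)) = 29.6816
d((4, 20), (18, -11)) = 34.0147
d((4, 20), (15, 18)) = 11.1803
d((20, -5), (18, -11)) = 6.3246 <-- minimum
d((20, -5), (15, 18)) = 23.5372
d((18, -11), (15, 18)) = 29.1548

Closest pair: (20, -5) and (18, -11) with distance 6.3246

The closest pair is (20, -5) and (18, -11) with Euclidean distance 6.3246. For 7 points, brute-force pairwise comparison is shown above. For large n, the divide-and-conquer algorithm (sort by x, recurse on halves, check the dividing strip) achieves O(n log n).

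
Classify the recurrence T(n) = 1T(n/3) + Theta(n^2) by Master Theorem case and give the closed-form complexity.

Master Theorem for T(n) = 1T(n/3) + O(n^2):

a = 1, b = 3, c = 2
log_b(a) = log_3(1) = 0.0000

Case 3: c = 2 > log_3(1) = 0.0000
T(n) = O(n^2) = O(n^2)

For T(n) = 1T(n/3) + O(n^2): log_3(1) = 0.0000. This is Case 3 of the Master Theorem (c > log_b(a), work dominated by root), giving O(n^2).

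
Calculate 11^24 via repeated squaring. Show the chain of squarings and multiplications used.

Computing 11^24 by squaring (build up from 11^1; each line after the first costs one multiplication):

11^1 = 11
11^2 = (11^1)^2 = 11^2 = 121
11^3 = 11 * 11^2 = 11 * 121 = 1331
11^6 = (11^3)^2 = 1331^2 = 1771561
11^12 = (11^6)^2 = 1771561^2 = 3138428376721
11^24 = (11^12)^2 = 3138428376721^2 = 9849732675807611094711841

Result: 9849732675807611094711841
Multiplications needed: 5 (5 lines after 11^1)

11^24 = 9849732675807611094711841. Using exponentiation by squaring, this requires 5 multiplications. The key idea: if the exponent is even, square the half-power; if odd, multiply by the base once.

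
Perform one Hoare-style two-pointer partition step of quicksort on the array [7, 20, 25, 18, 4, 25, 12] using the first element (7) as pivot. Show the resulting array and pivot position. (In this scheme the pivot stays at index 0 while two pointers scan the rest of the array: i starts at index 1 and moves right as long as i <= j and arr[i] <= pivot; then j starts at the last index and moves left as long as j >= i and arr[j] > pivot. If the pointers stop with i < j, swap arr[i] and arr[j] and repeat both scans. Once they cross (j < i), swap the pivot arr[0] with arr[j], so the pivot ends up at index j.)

Hoare-style two-pointer partition with pivot = 7:

Initial array: [7, 20, 25, 18, 4, 25, 12]

Pointers start at i = 1, j = 6.
i stops at index 1 (arr[1]=20 > 7), j stops at index 4 (arr[4]=4 <= 7): swap arr[1] and arr[4], array becomes [7, 4, 25, 18, 20, 25, 12]
i ends at 2, j ends at 1: the pointers have crossed (j < i), so scanning stops.

Swap pivot arr[0] with arr[1] to place pivot at position 1: [4, 7, 25, 18, 20, 25, 12]
Pivot position: 1

After partitioning with pivot 7, the array becomes [4, 7, 25, 18, 20, 25, 12]. The pivot is placed at index 1. All elements to the left of the pivot are <= 7, and all elements to the right are > 7.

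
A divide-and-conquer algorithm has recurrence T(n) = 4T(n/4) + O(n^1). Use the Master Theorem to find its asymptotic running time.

Master Theorem for T(n) = 4T(n/4) + O(n^1):

a = 4, b = 4, c = 1
log_b(a) = log_4(4) = 1.0000

Case 2: c = 1 = log_4(4) = 1.0000
T(n) = O(n^1 log n) = O(n log n)

For T(n) = 4T(n/4) + O(n^1): log_4(4) = 1.0000. This is Case 2 of the Master Theorem (c = log_b(a), equal work at all levels), giving O(n log n).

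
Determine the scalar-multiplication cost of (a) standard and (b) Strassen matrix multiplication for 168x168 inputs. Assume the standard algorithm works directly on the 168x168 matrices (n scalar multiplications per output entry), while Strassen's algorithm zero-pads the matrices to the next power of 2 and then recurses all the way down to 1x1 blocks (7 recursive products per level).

Matrix multiplication for 168x168 matrices:

Strassen's algorithm requires power-of-2 dimensions. Pad 168x168 to 256x256 (next power of 2).

Standard algorithm: 168^3 = 4741632 multiplications
Strassen's algorithm: 7^(log2(256)) = 7^8 = 5764801 multiplications
Difference: 4741632 - 5764801 = -1023169 (Strassen uses MORE here due to padding overhead — for small or just-over-power-of-2 n, padding can outweigh the per-level savings)

Standard: 4741632 multiplications (168^3). Strassen: 5764801 multiplications (7^8, after padding to 256x256). Strassen reduces 8 recursive multiplications to 7 at each level.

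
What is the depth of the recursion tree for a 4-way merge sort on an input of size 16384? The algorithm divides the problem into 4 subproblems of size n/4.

For divide and conquer with division factor 4:

Problem sizes at each level:
Level 0: 16384
Level 1: 4096
Level 2: 1024
Level 3: 256
Level 4: 64
Level 5: 16
Level 6: 4
Level 7: 1

The root is level 0 and the size-1 base case is level 7 (the tree spans levels 0 through 7, i.e. 8 levels counting the root), so the depth is the number of divisions: log_4(16384) = 7

The recursion tree depth is log_4(16384) = 7. At each level, the problem size is divided by 4, so it takes 7 divisions to reduce to a base case of size 1. The algorithm makes 4 recursive calls at each level.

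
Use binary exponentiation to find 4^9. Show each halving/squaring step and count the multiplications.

Computing 4^9 by squaring (build up from 4^1; each line after the first costs one multiplication):

4^1 = 4
4^2 = (4^1)^2 = 4^2 = 16
4^4 = (4^2)^2 = 16^2 = 256
4^8 = (4^4)^2 = 256^2 = 65536
4^9 = 4 * 4^8 = 4 * 65536 = 262144

Result: 262144
Multiplications needed: 4 (4 lines after 4^1)

4^9 = 262144. Using exponentiation by squaring, this requires 4 multiplications. The key idea: if the exponent is even, square the half-power; if odd, multiply by the base once.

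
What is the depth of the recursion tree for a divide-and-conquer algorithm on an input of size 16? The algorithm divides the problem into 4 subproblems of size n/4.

For divide and conquer with division factor 4:

Problem sizes at each level:
Level 0: 16
Level 1: 4
Level 2: 1

The root is level 0 and the size-1 base case is level 2 (the tree spans levels 0 through 2, i.e. 3 levels counting the root), so the depth is the number of divisions: log_4(16) = 2

The recursion tree depth is log_4(16) = 2. At each level, the problem size is divided by 4, so it takes 2 divisions to reduce to a base case of size 1. The algorithm makes 4 recursive calls at each level.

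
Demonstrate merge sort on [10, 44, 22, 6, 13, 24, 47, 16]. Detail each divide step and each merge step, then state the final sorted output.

Merge sort trace:

Split: [10, 44, 22, 6, 13, 24, 47, 16] -> [10, 44, 22, 6] and [13, 24, 47, 16]
  Split: [10, 44, 22, 6] -> [10, 44] and [22, 6]
    Split: [10, 44] -> [10] and [44]
    Merge: [10] + [44] -> [10, 44]
    Split: [22, 6] -> [22] and [6]
    Merge: [22] + [6] -> [6, 22]
  Merge: [10, 44] + [6, 22] -> [6, 10, 22, 44]
  Split: [13, 24, 47, 16] -> [13, 24] and [47, 16]
    Split: [13, 24] -> [13] and [24]
    Merge: [13] + [24] -> [13, 24]
    Split: [47, 16] -> [47] and [16]
    Merge: [47] + [16] -> [16, 47]
  Merge: [13, 24] + [16, 47] -> [13, 16, 24, 47]
Merge: [6, 10, 22, 44] + [13, 16, 24, 47] -> [6, 10, 13, 16, 22, 24, 44, 47]

Final sorted array: [6, 10, 13, 16, 22, 24, 44, 47]

The merge sort proceeds by recursively splitting the array and merging sorted halves.
After all merges, the sorted array is [6, 10, 13, 16, 22, 24, 44, 47].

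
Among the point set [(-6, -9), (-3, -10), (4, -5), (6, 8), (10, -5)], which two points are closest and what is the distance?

Computing all pairwise distances among 5 points:

d((-6, -9), (-3, -10)) = 3.1623 <-- minimum
d((-6, -9), (4, -5)) = 10.7703
d((-6, -9), (6, 8)) = 20.8087
d((-6, -9), (10, -5)) = 16.4924
d((-3, -10), (4, -5)) = 8.6023
d((-3, -10), (6, 8)) = 20.1246
d((-3, -10), (10, -5)) = 13.9284
d((4, -5), (6, 8)) = 13.1529
d((4, -5), (10, -5)) = 6.0
d((6, 8), (10, -5)) = 13.6015

Closest pair: (-6, -9) and (-3, -10) with distance 3.1623

The closest pair is (-6, -9) and (-3, -10) with Euclidean distance 3.1623. For 5 points, brute-force pairwise comparison is shown above. For large n, the divide-and-conquer algorithm (sort by x, recurse on halves, check the dividing strip) achieves O(n log n).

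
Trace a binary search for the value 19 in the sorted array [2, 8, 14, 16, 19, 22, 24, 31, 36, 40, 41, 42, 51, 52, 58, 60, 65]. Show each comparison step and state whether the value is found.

Binary search for 19 in [2, 8, 14, 16, 19, 22, 24, 31, 36, 40, 41, 42, 51, 52, 58, 60, 65]:

lo=0, hi=16, mid=8, arr[mid]=36 -> 36 > 19, search left half
lo=0, hi=7, mid=3, arr[mid]=16 -> 16 < 19, search right half
lo=4, hi=7, mid=5, arr[mid]=22 -> 22 > 19, search left half
lo=4, hi=4, mid=4, arr[mid]=19 -> Found target at index 4!

Binary search finds 19 at index 4 after 4 comparisons. The search repeatedly halves the search space by comparing with the middle element.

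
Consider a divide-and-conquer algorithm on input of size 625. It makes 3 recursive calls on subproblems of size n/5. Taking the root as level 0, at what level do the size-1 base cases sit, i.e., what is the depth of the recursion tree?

For divide and conquer with division factor 5:

Problem sizes at each level:
Level 0: 625
Level 1: 125
Level 2: 25
Level 3: 5
Level 4: 1

The root is level 0 and the size-1 base case is level 4 (the tree spans levels 0 through 4, i.e. 5 levels counting the root), so the depth is the number of divisions: log_5(625) = 4

The recursion tree depth is log_5(625) = 4. At each level, the problem size is divided by 5, so it takes 4 divisions to reduce to a base case of size 1. The algorithm makes 3 recursive calls at each level.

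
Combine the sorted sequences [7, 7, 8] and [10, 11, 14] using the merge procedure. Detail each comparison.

Merging process:

Compare 7 vs 10: take 7 from left. Merged: [7]
Compare 7 vs 10: take 7 from left. Merged: [7, 7]
Compare 8 vs 10: take 8 from left. Merged: [7, 7, 8]
Append remaining from right: [10, 11, 14]. Merged: [7, 7, 8, 10, 11, 14]

Final merged array: [7, 7, 8, 10, 11, 14]
Total comparisons: 3

The merged array is [7, 7, 8, 10, 11, 14], requiring 3 comparisons. The merge step runs in O(n) time where n is the total number of elements.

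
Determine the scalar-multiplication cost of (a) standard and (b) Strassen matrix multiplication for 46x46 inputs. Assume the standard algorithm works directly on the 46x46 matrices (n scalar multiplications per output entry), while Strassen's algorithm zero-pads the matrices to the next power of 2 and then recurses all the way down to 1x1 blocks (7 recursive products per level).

Matrix multiplication for 46x46 matrices:

Strassen's algorithm requires power-of-2 dimensions. Pad 46x46 to 64x64 (next power of 2).

Standard algorithm: 46^3 = 97336 multiplications
Strassen's algorithm: 7^(log2(64)) = 7^6 = 117649 multiplications
Difference: 97336 - 117649 = -20313 (Strassen uses MORE here due to padding overhead — for small or just-over-power-of-2 n, padding can outweigh the per-level savings)

Standard: 97336 multiplications (46^3). Strassen: 117649 multiplications (7^6, after padding to 64x64). Strassen reduces 8 recursive multiplications to 7 at each level.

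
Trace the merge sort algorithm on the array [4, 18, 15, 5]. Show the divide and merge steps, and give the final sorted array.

Merge sort trace:

Split: [4, 18, 15, 5] -> [4, 18] and [15, 5]
  Split: [4, 18] -> [4] and [18]
  Merge: [4] + [18] -> [4, 18]
  Split: [15, 5] -> [15] and [5]
  Merge: [15] + [5] -> [5, 15]
Merge: [4, 18] + [5, 15] -> [4, 5, 15, 18]

Final sorted array: [4, 5, 15, 18]

The merge sort proceeds by recursively splitting the array and merging sorted halves.
After all merges, the sorted array is [4, 5, 15, 18].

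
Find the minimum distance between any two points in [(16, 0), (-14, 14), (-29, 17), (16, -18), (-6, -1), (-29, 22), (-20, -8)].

Computing all pairwise distances among 7 points:

d((16, 0), (-14, 14)) = 33.1059
d((16, 0), (-29, 17)) = 48.1041
d((16, 0), (16, -18)) = 18.0
d((16, 0), (-6, -1)) = 22.0227
d((16, 0), (-29, 22)) = 50.0899
d((16, 0), (-20, -8)) = 36.8782
d((-14, 14), (-29, 17)) = 15.2971
d((-14, 14), (16, -18)) = 43.8634
d((-14, 14), (-6, -1)) = 17.0
d((-14, 14), (-29, 22)) = 17.0
d((-14, 14), (-20, -8)) = 22.8035
d((-29, 17), (16, -18)) = 57.0088
d((-29, 17), (-6, -1)) = 29.2062
d((-29, 17), (-29, 22)) = 5.0 <-- minimum
d((-29, 17), (-20, -8)) = 26.5707
d((16, -18), (-6, -1)) = 27.8029
d((16, -18), (-29, 22)) = 60.208
d((16, -18), (-20, -8)) = 37.3631
d((-6, -1), (-29, 22)) = 32.5269
d((-6, -1), (-20, -8)) = 15.6525
d((-29, 22), (-20, -8)) = 31.3209

Closest pair: (-29, 17) and (-29, 22) with distance 5.0

The closest pair is (-29, 17) and (-29, 22) with Euclidean distance 5.0. For 7 points, brute-force pairwise comparison is shown above. For large n, the divide-and-conquer algorithm (sort by x, recurse on halves, check the dividing strip) achieves O(n log n).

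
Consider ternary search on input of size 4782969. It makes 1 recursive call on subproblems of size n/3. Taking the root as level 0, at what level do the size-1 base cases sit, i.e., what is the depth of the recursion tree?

For divide and conquer with division factor 3:

Problem sizes at each level:
Level 0: 4782969
Level 1: 1594323
Level 2: 531441
Level 3: 177147
Level 4: 59049
Level 5: 19683
Level 6: 6561
Level 7: 2187
Level 8: 729
Level 9: 243
Level 10: 81
Level 11: 27
Level 12: 9
Level 13: 3
Level 14: 1

The root is level 0 and the size-1 base case is level 14 (the tree spans levels 0 through 14, i.e. 15 levels counting the root), so the depth is the number of divisions: log_3(4782969) = 14

The recursion tree depth is log_3(4782969) = 14. At each level, the problem size is divided by 3, so it takes 14 divisions to reduce to a base case of size 1. The algorithm makes 1 recursive call at each level.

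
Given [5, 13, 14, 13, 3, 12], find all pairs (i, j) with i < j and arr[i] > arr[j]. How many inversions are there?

Finding inversions in [5, 13, 14, 13, 3, 12]:

(0, 4): arr[0]=5 > arr[4]=3
(1, 4): arr[1]=13 > arr[4]=3
(1, 5): arr[1]=13 > arr[5]=12
(2, 3): arr[2]=14 > arr[3]=13
(2, 4): arr[2]=14 > arr[4]=3
(2, 5): arr[2]=14 > arr[5]=12
(3, 4): arr[3]=13 > arr[4]=3
(3, 5): arr[3]=13 > arr[5]=12

Total inversions: 8

The array has 8 inversion(s): (0,4), (1,4), (1,5), (2,3), (2,4), (2,5), (3,4), (3,5). Each pair (i,j) satisfies i < j and arr[i] > arr[j].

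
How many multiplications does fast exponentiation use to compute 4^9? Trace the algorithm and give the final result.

Computing 4^9 by squaring (build up from 4^1; each line after the first costs one multiplication):

4^1 = 4
4^2 = (4^1)^2 = 4^2 = 16
4^4 = (4^2)^2 = 16^2 = 256
4^8 = (4^4)^2 = 256^2 = 65536
4^9 = 4 * 4^8 = 4 * 65536 = 262144

Result: 262144
Multiplications needed: 4 (4 lines after 4^1)

4^9 = 262144. Using exponentiation by squaring, this requires 4 multiplications. The key idea: if the exponent is even, square the half-power; if odd, multiply by the base once.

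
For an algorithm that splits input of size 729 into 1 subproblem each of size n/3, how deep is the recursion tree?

For divide and conquer with division factor 3:

Problem sizes at each level:
Level 0: 729
Level 1: 243
Level 2: 81
Level 3: 27
Level 4: 9
Level 5: 3
Level 6: 1

The root is level 0 and the size-1 base case is level 6 (the tree spans levels 0 through 6, i.e. 7 levels counting the root), so the depth is the number of divisions: log_3(729) = 6

The recursion tree depth is log_3(729) = 6. At each level, the problem size is divided by 3, so it takes 6 divisions to reduce to a base case of size 1. The algorithm makes 1 recursive call at each level.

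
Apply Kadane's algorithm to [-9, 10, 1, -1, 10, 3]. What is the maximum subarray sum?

Using Kadane's algorithm on [-9, 10, 1, -1, 10, 3]:

Scanning through the array:
Position 1 (value 10): max_ending_here = 10, max_so_far = 10
Position 2 (value 1): max_ending_here = 11, max_so_far = 11
Position 3 (value -1): max_ending_here = 10, max_so_far = 11
Position 4 (value 10): max_ending_here = 20, max_so_far = 20
Position 5 (value 3): max_ending_here = 23, max_so_far = 23

Maximum subarray: [10, 1, -1, 10, 3]
Maximum sum: 23

The maximum subarray is [10, 1, -1, 10, 3] with sum 23. This subarray runs from index 1 to index 5.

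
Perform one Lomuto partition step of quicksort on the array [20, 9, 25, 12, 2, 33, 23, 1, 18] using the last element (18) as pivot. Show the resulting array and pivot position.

Lomuto partition with pivot = 18:

Initial array: [20, 9, 25, 12, 2, 33, 23, 1, 18]

arr[0]=20 > 18: no swap
arr[1]=9 <= 18: swap with position 0, array becomes [9, 20, 25, 12, 2, 33, 23, 1, 18]
arr[2]=25 > 18: no swap
arr[3]=12 <= 18: swap with position 1, array becomes [9, 12, 25, 20, 2, 33, 23, 1, 18]
arr[4]=2 <= 18: swap with position 2, array becomes [9, 12, 2, 20, 25, 33, 23, 1, 18]
arr[5]=33 > 18: no swap
arr[6]=23 > 18: no swap
arr[7]=1 <= 18: swap with position 3, array becomes [9, 12, 2, 1, 25, 33, 23, 20, 18]

Place pivot at position 4: [9, 12, 2, 1, 18, 33, 23, 20, 25]
Pivot position: 4

After partitioning with pivot 18, the array becomes [9, 12, 2, 1, 18, 33, 23, 20, 25]. The pivot is placed at index 4. All elements to the left of the pivot are <= 18, and all elements to the right are > 18.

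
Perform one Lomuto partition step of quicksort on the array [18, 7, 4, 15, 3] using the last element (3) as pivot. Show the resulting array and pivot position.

Lomuto partition with pivot = 3:

Initial array: [18, 7, 4, 15, 3]

arr[0]=18 > 3: no swap
arr[1]=7 > 3: no swap
arr[2]=4 > 3: no swap
arr[3]=15 > 3: no swap

Place pivot at position 0: [3, 7, 4, 15, 18]
Pivot position: 0

After partitioning with pivot 3, the array becomes [3, 7, 4, 15, 18]. The pivot is placed at index 0. All elements to the left of the pivot are <= 3, and all elements to the right are > 3.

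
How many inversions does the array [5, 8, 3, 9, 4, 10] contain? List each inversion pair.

Finding inversions in [5, 8, 3, 9, 4, 10]:

(0, 2): arr[0]=5 > arr[2]=3
(0, 4): arr[0]=5 > arr[4]=4
(1, 2): arr[1]=8 > arr[2]=3
(1, 4): arr[1]=8 > arr[4]=4
(3, 4): arr[3]=9 > arr[4]=4

Total inversions: 5

The array has 5 inversion(s): (0,2), (0,4), (1,2), (1,4), (3,4). Each pair (i,j) satisfies i < j and arr[i] > arr[j].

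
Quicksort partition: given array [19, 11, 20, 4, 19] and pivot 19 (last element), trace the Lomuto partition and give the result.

Lomuto partition with pivot = 19:

Initial array: [19, 11, 20, 4, 19]

arr[0]=19 <= 19: swap with position 0, array becomes [19, 11, 20, 4, 19]
arr[1]=11 <= 19: swap with position 1, array becomes [19, 11, 20, 4, 19]
arr[2]=20 > 19: no swap
arr[3]=4 <= 19: swap with position 2, array becomes [19, 11, 4, 20, 19]

Place pivot at position 3: [19, 11, 4, 19, 20]
Pivot position: 3

After partitioning with pivot 19, the array becomes [19, 11, 4, 19, 20]. The pivot is placed at index 3. All elements to the left of the pivot are <= 19, and all elements to the right are > 19.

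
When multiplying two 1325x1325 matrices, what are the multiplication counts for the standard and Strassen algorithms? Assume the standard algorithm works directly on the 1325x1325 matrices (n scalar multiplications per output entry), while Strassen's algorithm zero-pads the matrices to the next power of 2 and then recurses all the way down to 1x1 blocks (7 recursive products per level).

Matrix multiplication for 1325x1325 matrices:

Strassen's algorithm requires power-of-2 dimensions. Pad 1325x1325 to 2048x2048 (next power of 2).

Standard algorithm: 1325^3 = 2326203125 multiplications
Strassen's algorithm: 7^(log2(2048)) = 7^11 = 1977326743 multiplications
Savings: 2326203125 - 1977326743 = 348876382 multiplications

Standard: 2326203125 multiplications (1325^3). Strassen: 1977326743 multiplications (7^11, after padding to 2048x2048). Strassen reduces 8 recursive multiplications to 7 at each level.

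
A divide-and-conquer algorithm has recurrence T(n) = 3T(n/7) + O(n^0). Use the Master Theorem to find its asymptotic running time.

Master Theorem for T(n) = 3T(n/7) + O(n^0):

a = 3, b = 7, c = 0
log_b(a) = log_7(3) = 0.5646

Case 1: c = 0 < log_7(3) = 0.5646
T(n) = O(n^(log_7 3))

For T(n) = 3T(n/7) + O(n^0): log_7(3) = 0.5646. This is Case 1 of the Master Theorem (c < log_b(a), work dominated by leaves), giving O(n^(log_7 3)).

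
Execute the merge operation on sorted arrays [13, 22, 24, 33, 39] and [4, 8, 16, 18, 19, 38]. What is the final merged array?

Merging process:

Compare 13 vs 4: take 4 from right. Merged: [4]
Compare 13 vs 8: take 8 from right. Merged: [4, 8]
Compare 13 vs 16: take 13 from left. Merged: [4, 8, 13]
Compare 22 vs 16: take 16 from right. Merged: [4, 8, 13, 16]
Compare 22 vs 18: take 18 from right. Merged: [4, 8, 13, 16, 18]
Compare 22 vs 19: take 19 from right. Merged: [4, 8, 13, 16, 18, 19]
Compare 22 vs 38: take 22 from left. Merged: [4, 8, 13, 16, 18, 19, 22]
Compare 24 vs 38: take 24 from left. Merged: [4, 8, 13, 16, 18, 19, 22, 24]
Compare 33 vs 38: take 33 from left. Merged: [4, 8, 13, 16, 18, 19, 22, 24, 33]
Compare 39 vs 38: take 38 from right. Merged: [4, 8, 13, 16, 18, 19, 22, 24, 33, 38]
Append remaining from left: [39]. Merged: [4, 8, 13, 16, 18, 19, 22, 24, 33, 38, 39]

Final merged array: [4, 8, 13, 16, 18, 19, 22, 24, 33, 38, 39]
Total comparisons: 10

The merged array is [4, 8, 13, 16, 18, 19, 22, 24, 33, 38, 39], requiring 10 comparisons. The merge step runs in O(n) time where n is the total number of elements.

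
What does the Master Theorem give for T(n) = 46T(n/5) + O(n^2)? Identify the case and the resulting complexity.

Master Theorem for T(n) = 46T(n/5) + O(n^2):

a = 46, b = 5, c = 2
log_b(a) = log_5(46) = 2.3789

Case 1: c = 2 < log_5(46) = 2.3789
T(n) = O(n^(log_5 46))

For T(n) = 46T(n/5) + O(n^2): log_5(46) = 2.3789. This is Case 1 of the Master Theorem (c < log_b(a), work dominated by leaves), giving O(n^(log_5 46)).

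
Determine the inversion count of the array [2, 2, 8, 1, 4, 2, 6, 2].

Finding inversions in [2, 2, 8, 1, 4, 2, 6, 2]:

(0, 3): arr[0]=2 > arr[3]=1
(1, 3): arr[1]=2 > arr[3]=1
(2, 3): arr[2]=8 > arr[3]=1
(2, 4): arr[2]=8 > arr[4]=4
(2, 5): arr[2]=8 > arr[5]=2
(2, 6): arr[2]=8 > arr[6]=6
(2, 7): arr[2]=8 > arr[7]=2
(4, 5): arr[4]=4 > arr[5]=2
(4, 7): arr[4]=4 > arr[7]=2
(6, 7): arr[6]=6 > arr[7]=2

Total inversions: 10

The array has 10 inversion(s): (0,3), (1,3), (2,3), (2,4), (2,5), (2,6), (2,7), (4,5), (4,7), (6,7). Each pair (i,j) satisfies i < j and arr[i] > arr[j].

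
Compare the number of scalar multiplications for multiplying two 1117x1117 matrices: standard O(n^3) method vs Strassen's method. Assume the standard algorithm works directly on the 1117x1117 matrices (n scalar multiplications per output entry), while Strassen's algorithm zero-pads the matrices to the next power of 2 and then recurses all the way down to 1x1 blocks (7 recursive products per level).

Matrix multiplication for 1117x1117 matrices:

Strassen's algorithm requires power-of-2 dimensions. Pad 1117x1117 to 2048x2048 (next power of 2).

Standard algorithm: 1117^3 = 1393668613 multiplications
Strassen's algorithm: 7^(log2(2048)) = 7^11 = 1977326743 multiplications
Difference: 1393668613 - 1977326743 = -583658130 (Strassen uses MORE here due to padding overhead — for small or just-over-power-of-2 n, padding can outweigh the per-level savings)

Standard: 1393668613 multiplications (1117^3). Strassen: 1977326743 multiplications (7^11, after padding to 2048x2048). Strassen reduces 8 recursive multiplications to 7 at each level.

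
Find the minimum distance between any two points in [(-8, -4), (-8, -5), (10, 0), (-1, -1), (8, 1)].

Computing all pairwise distances among 5 points:

d((-8, -4), (-8, -5)) = 1.0 <-- minimum
d((-8, -4), (10, 0)) = 18.4391
d((-8, -4), (-1, -1)) = 7.6158
d((-8, -4), (8, 1)) = 16.7631
d((-8, -5), (10, 0)) = 18.6815
d((-8, -5), (-1, -1)) = 8.0623
d((-8, -5), (8, 1)) = 17.088
d((10, 0), (-1, -1)) = 11.0454
d((10, 0), (8, 1)) = 2.2361
d((-1, -1), (8, 1)) = 9.2195

Closest pair: (-8, -4) and (-8, -5) with distance 1.0

The closest pair is (-8, -4) and (-8, -5) with Euclidean distance 1.0. For 5 points, brute-force pairwise comparison is shown above. For large n, the divide-and-conquer algorithm (sort by x, recurse on halves, check the dividing strip) achieves O(n log n).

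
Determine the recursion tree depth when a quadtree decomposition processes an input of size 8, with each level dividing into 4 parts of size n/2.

For divide and conquer with division factor 2:

Problem sizes at each level:
Level 0: 8
Level 1: 4
Level 2: 2
Level 3: 1

The root is level 0 and the size-1 base case is level 3 (the tree spans levels 0 through 3, i.e. 4 levels counting the root), so the depth is the number of divisions: log_2(8) = 3

The recursion tree depth is log_2(8) = 3. At each level, the problem size is divided by 2, so it takes 3 divisions to reduce to a base case of size 1. The algorithm makes 4 recursive calls at each level.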